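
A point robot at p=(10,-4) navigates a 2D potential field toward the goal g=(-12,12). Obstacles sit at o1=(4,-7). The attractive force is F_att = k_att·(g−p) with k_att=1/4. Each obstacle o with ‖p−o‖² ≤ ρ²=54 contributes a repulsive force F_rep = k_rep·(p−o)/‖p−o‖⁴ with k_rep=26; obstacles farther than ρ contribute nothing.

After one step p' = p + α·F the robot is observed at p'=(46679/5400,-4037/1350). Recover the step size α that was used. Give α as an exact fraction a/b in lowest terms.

F_att = 1/4·(g−p) = 1/4·(-22,16) = (-5.5000,4.0000)
o1: d²=45 ≤ ρ²=54; F_rep = 26·(6,3)/45² = (0.0770,0.0385)
F = F_att + ΣF_rep = (-5.4230,4.0385)
Δp = p'−p = (-1.3557,1.0096); α = Δx/Fx = (-7321/5400) / (-7321/1350) = 1/4
check: Δy/Fy = (1363/1350) / (2726/675) = 1/4 ✓

α = 1/4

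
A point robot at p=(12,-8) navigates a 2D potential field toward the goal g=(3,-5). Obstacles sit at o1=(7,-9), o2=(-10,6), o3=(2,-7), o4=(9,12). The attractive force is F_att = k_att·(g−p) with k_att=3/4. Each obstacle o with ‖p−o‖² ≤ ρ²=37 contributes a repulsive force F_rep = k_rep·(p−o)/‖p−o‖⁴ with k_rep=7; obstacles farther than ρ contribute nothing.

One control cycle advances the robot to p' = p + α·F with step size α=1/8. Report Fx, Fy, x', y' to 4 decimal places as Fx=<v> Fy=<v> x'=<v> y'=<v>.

F_att = 3/4·(g−p) = 3/4·(-9,3) = (-6.7500,2.2500)
o1: d²=26 ≤ ρ²=37; F_rep = 7·(5,1)/26² = (0.0518,0.0104)
o2: d²=680 > ρ²=37 → inactive
o3: d²=101 > ρ²=37 → inactive
o4: d²=409 > ρ²=37 → inactive
F = F_att + ΣF_rep = (-6.6982,2.2604)
p' = p + 1/8·F = (11.1627,-7.7175)

Fx=-6.6982 Fy=2.2604 x'=11.1627 y'=-7.7175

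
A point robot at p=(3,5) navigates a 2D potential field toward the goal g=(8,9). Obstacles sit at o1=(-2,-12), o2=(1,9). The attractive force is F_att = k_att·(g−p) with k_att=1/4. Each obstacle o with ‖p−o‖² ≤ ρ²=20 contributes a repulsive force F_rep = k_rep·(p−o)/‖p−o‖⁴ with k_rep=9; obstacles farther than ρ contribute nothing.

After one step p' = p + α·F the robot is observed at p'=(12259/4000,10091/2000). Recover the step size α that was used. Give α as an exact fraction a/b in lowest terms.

F_att = 1/4·(g−p) = 1/4·(5,4) = (1.2500,1.0000)
o1: d²=314 > ρ²=20 → inactive
o2: d²=20 ≤ ρ²=20; F_rep = 9·(2,-4)/20² = (0.0450,-0.0900)
F = F_att + ΣF_rep = (1.2950,0.9100)
Δp = p'−p = (0.0648,0.0455); α = Δx/Fx = (259/4000) / (259/200) = 1/20
check: Δy/Fy = (91/2000) / (91/100) = 1/20 ✓

α = 1/20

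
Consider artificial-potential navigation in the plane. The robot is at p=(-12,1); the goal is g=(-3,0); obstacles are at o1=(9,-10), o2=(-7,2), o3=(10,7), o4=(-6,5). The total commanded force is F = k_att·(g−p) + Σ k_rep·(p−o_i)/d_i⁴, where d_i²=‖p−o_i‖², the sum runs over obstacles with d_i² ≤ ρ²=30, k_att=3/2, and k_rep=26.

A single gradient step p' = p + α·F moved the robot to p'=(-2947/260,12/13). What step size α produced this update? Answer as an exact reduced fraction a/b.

F_att = 3/2·(g−p) = 3/2·(9,-1) = (13.5000,-1.5000)
o1: d²=562 > ρ²=30 → inactive
o2: d²=26 ≤ ρ²=30; F_rep = 26·(-5,-1)/26² = (-0.1923,-0.0385)
o3: d²=520 > ρ²=30 → inactive
o4: d²=52 > ρ²=30 → inactive
F = F_att + ΣF_rep = (13.3077,-1.5385)
Δp = p'−p = (0.6654,-0.0769); α = Δx/Fx = (173/260) / (173/13) = 1/20
check: Δy/Fy = (-1/13) / (-20/13) = 1/20 ✓

α = 1/20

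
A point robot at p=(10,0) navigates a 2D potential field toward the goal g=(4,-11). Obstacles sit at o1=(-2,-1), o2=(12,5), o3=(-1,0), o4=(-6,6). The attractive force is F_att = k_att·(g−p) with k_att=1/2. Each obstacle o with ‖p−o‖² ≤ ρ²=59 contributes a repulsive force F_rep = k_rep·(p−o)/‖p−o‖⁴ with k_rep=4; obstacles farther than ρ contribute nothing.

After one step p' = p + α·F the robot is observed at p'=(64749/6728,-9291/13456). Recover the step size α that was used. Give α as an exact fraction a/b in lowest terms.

F_att = 1/2·(g−p) = 1/2·(-6,-11) = (-3.0000,-5.5000)
o1: d²=145 > ρ²=59 → inactive
o2: d²=29 ≤ ρ²=59; F_rep = 4·(-2,-5)/29² = (-0.0095,-0.0238)
o3: d²=121 > ρ²=59 → inactive
o4: d²=292 > ρ²=59 → inactive
F = F_att + ΣF_rep = (-3.0095,-5.5238)
Δp = p'−p = (-0.3762,-0.6905); α = Δx/Fx = (-2531/6728) / (-2531/841) = 1/8
check: Δy/Fy = (-9291/13456) / (-9291/1682) = 1/8 ✓

α = 1/8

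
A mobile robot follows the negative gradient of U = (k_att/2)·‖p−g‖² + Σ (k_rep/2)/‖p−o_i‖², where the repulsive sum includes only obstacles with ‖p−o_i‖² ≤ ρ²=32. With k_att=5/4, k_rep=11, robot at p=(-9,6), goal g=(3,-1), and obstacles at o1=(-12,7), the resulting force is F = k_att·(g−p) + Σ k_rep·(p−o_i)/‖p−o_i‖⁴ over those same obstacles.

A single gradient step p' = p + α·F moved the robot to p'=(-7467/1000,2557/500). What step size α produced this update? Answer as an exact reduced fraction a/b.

α = 1/10

F_att = 5/4·(g−p) = 5/4·(12,-7) = (15.0000,-8.7500)
o1: d²=10 ≤ ρ²=32; F_rep = 11·(3,-1)/10² = (0.3300,-0.1100)
F = F_att + ΣF_rep = (15.3300,-8.8600)
Δp = p'−p = (1.5330,-0.8860); α = Δx/Fx = (1533/1000) / (1533/100) = 1/10
check: Δy/Fy = (-443/500) / (-443/50) = 1/10 ✓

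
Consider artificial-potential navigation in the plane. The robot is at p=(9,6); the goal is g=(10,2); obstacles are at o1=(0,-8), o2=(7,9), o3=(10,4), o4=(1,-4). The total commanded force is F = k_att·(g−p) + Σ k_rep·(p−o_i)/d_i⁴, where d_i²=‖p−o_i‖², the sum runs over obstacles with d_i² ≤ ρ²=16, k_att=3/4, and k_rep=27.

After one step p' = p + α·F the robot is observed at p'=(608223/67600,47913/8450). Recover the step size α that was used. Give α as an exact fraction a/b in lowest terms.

F_att = 3/4·(g−p) = 3/4·(1,-4) = (0.7500,-3.0000)
o1: d²=277 > ρ²=16 → inactive
o2: d²=13 ≤ ρ²=16; F_rep = 27·(2,-3)/13² = (0.3195,-0.4793)
o3: d²=5 ≤ ρ²=16; F_rep = 27·(-1,2)/5² = (-1.0800,2.1600)
o4: d²=164 > ρ²=16 → inactive
F = F_att + ΣF_rep = (-0.0105,-1.3193)
Δp = p'−p = (-0.0026,-0.3298); α = Δx/Fx = (-177/67600) / (-177/16900) = 1/4
check: Δy/Fy = (-2787/8450) / (-5574/4225) = 1/4 ✓

α = 1/4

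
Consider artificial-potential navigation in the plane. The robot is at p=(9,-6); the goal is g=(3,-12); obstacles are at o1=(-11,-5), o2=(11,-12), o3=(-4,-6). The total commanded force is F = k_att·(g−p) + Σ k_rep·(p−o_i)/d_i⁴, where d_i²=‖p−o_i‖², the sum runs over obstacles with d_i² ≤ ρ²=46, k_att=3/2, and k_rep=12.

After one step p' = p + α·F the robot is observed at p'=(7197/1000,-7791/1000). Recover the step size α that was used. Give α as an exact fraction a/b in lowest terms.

F_att = 3/2·(g−p) = 3/2·(-6,-6) = (-9.0000,-9.0000)
o1: d²=401 > ρ²=46 → inactive
o2: d²=40 ≤ ρ²=46; F_rep = 12·(-2,6)/40² = (-0.0150,0.0450)
o3: d²=169 > ρ²=46 → inactive
F = F_att + ΣF_rep = (-9.0150,-8.9550)
Δp = p'−p = (-1.8030,-1.7910); α = Δx/Fx = (-1803/1000) / (-1803/200) = 1/5
check: Δy/Fy = (-1791/1000) / (-1791/200) = 1/5 ✓

α = 1/5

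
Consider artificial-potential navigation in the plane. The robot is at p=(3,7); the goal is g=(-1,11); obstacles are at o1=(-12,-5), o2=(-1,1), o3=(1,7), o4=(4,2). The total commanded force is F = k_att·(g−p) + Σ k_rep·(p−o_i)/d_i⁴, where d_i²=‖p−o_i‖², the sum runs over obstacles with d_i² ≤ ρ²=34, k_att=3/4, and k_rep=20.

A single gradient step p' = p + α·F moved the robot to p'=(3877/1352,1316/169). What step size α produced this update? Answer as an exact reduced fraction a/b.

α = 1/4

F_att = 3/4·(g−p) = 3/4·(-4,4) = (-3.0000,3.0000)
o1: d²=369 > ρ²=34 → inactive
o2: d²=52 > ρ²=34 → inactive
o3: d²=4 ≤ ρ²=34; F_rep = 20·(2,0)/4² = (2.5000,0.0000)
o4: d²=26 ≤ ρ²=34; F_rep = 20·(-1,5)/26² = (-0.0296,0.1479)
F = F_att + ΣF_rep = (-0.5296,3.1479)
Δp = p'−p = (-0.1324,0.7870); α = Δx/Fx = (-179/1352) / (-179/338) = 1/4
check: Δy/Fy = (133/169) / (532/169) = 1/4 ✓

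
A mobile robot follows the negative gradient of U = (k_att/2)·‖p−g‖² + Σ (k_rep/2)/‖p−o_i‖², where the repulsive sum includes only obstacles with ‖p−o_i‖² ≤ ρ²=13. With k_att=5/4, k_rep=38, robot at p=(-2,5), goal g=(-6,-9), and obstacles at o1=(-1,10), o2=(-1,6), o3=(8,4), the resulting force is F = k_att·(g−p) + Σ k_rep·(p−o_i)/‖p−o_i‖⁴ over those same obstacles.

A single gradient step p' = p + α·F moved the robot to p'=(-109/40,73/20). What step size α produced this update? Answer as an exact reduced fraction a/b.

α = 1/20

F_att = 5/4·(g−p) = 5/4·(-4,-14) = (-5.0000,-17.5000)
o1: d²=26 > ρ²=13 → inactive
o2: d²=2 ≤ ρ²=13; F_rep = 38·(-1,-1)/2² = (-9.5000,-9.5000)
o3: d²=101 > ρ²=13 → inactive
F = F_att + ΣF_rep = (-14.5000,-27.0000)
Δp = p'−p = (-0.7250,-1.3500); α = Δx/Fx = (-29/40) / (-29/2) = 1/20
check: Δy/Fy = (-27/20) / (-27) = 1/20 ✓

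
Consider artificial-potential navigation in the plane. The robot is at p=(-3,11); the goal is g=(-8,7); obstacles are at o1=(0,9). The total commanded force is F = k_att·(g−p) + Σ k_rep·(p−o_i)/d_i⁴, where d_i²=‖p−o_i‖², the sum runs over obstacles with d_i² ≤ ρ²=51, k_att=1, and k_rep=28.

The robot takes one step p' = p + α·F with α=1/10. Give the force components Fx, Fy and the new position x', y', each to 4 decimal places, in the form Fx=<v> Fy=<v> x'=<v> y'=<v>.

Fx=-5.4970 Fy=-3.6686 x'=-3.5497 y'=10.6331

F_att = 1·(g−p) = 1·(-5,-4) = (-5.0000,-4.0000)
o1: d²=13 ≤ ρ²=51; F_rep = 28·(-3,2)/13² = (-0.4970,0.3314)
F = F_att + ΣF_rep = (-5.4970,-3.6686)
p' = p + 1/10·F = (-3.5497,10.6331)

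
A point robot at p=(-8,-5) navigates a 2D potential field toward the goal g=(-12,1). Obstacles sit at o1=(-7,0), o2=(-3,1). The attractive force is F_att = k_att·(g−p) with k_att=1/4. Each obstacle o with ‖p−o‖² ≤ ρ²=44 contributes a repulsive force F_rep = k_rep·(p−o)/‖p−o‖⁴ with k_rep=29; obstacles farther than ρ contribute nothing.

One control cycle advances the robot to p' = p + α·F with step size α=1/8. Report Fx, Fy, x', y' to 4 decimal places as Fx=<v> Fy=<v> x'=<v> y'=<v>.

F_att = 1/4·(g−p) = 1/4·(-4,6) = (-1.0000,1.5000)
o1: d²=26 ≤ ρ²=44; F_rep = 29·(-1,-5)/26² = (-0.0429,-0.2145)
o2: d²=61 > ρ²=44 → inactive
F = F_att + ΣF_rep = (-1.0429,1.2855)
p' = p + 1/8·F = (-8.1304,-4.8393)

Fx=-1.0429 Fy=1.2855 x'=-8.1304 y'=-4.8393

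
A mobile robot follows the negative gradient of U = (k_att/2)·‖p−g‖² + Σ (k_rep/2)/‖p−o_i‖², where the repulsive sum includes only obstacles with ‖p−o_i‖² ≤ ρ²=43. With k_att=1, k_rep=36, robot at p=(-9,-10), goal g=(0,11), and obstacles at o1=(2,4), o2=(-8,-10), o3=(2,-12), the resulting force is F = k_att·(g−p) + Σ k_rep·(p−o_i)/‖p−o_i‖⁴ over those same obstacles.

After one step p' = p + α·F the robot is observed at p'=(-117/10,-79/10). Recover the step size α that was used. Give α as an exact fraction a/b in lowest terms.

α = 1/10

F_att = 1·(g−p) = 1·(9,21) = (9.0000,21.0000)
o1: d²=317 > ρ²=43 → inactive
o2: d²=1 ≤ ρ²=43; F_rep = 36·(-1,0)/1² = (-36.0000,0.0000)
o3: d²=125 > ρ²=43 → inactive
F = F_att + ΣF_rep = (-27.0000,21.0000)
Δp = p'−p = (-2.7000,2.1000); α = Δx/Fx = (-27/10) / (-27) = 1/10
check: Δy/Fy = (21/10) / (21) = 1/10 ✓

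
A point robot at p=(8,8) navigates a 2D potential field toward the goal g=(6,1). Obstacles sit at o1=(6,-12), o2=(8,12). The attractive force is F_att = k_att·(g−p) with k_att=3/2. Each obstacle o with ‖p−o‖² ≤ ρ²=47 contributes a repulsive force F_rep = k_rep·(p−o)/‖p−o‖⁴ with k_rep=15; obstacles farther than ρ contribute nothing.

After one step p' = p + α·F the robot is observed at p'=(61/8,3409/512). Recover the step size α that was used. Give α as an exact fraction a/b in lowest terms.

F_att = 3/2·(g−p) = 3/2·(-2,-7) = (-3.0000,-10.5000)
o1: d²=404 > ρ²=47 → inactive
o2: d²=16 ≤ ρ²=47; F_rep = 15·(0,-4)/16² = (0.0000,-0.2344)
F = F_att + ΣF_rep = (-3.0000,-10.7344)
Δp = p'−p = (-0.3750,-1.3418); α = Δx/Fx = (-3/8) / (-3) = 1/8
check: Δy/Fy = (-687/512) / (-687/64) = 1/8 ✓

α = 1/8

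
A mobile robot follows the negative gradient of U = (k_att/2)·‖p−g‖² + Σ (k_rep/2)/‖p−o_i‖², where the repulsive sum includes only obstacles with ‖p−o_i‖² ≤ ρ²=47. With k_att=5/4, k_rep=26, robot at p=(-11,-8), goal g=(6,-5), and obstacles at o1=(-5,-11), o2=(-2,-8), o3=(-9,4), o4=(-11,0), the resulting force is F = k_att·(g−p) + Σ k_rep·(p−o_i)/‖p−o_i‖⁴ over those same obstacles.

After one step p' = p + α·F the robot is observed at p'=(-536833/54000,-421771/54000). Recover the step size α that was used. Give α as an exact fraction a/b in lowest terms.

α = 1/20

F_att = 5/4·(g−p) = 5/4·(17,3) = (21.2500,3.7500)
o1: d²=45 ≤ ρ²=47; F_rep = 26·(-6,3)/45² = (-0.0770,0.0385)
o2: d²=81 > ρ²=47 → inactive
o3: d²=148 > ρ²=47 → inactive
o4: d²=64 > ρ²=47 → inactive
F = F_att + ΣF_rep = (21.1730,3.7885)
Δp = p'−p = (1.0586,0.1894); α = Δx/Fx = (57167/54000) / (57167/2700) = 1/20
check: Δy/Fy = (10229/54000) / (10229/2700) = 1/20 ✓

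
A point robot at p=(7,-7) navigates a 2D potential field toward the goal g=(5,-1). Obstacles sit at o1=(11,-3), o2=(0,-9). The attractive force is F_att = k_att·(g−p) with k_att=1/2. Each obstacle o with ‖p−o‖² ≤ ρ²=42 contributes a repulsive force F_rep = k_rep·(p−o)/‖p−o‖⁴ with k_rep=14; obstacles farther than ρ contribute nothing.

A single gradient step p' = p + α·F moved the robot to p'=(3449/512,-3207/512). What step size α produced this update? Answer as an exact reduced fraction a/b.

F_att = 1/2·(g−p) = 1/2·(-2,6) = (-1.0000,3.0000)
o1: d²=32 ≤ ρ²=42; F_rep = 14·(-4,-4)/32² = (-0.0547,-0.0547)
o2: d²=53 > ρ²=42 → inactive
F = F_att + ΣF_rep = (-1.0547,2.9453)
Δp = p'−p = (-0.2637,0.7363); α = Δx/Fx = (-135/512) / (-135/128) = 1/4
check: Δy/Fy = (377/512) / (377/128) = 1/4 ✓

α = 1/4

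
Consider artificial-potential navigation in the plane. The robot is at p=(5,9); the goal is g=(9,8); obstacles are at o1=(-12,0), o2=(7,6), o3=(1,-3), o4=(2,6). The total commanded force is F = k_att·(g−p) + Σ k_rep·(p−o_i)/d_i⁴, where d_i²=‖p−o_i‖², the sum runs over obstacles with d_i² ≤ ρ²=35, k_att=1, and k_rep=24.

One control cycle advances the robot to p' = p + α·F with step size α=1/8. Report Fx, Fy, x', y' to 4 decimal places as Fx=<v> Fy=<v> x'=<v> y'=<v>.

F_att = 1·(g−p) = 1·(4,-1) = (4.0000,-1.0000)
o1: d²=370 > ρ²=35 → inactive
o2: d²=13 ≤ ρ²=35; F_rep = 24·(-2,3)/13² = (-0.2840,0.4260)
o3: d²=160 > ρ²=35 → inactive
o4: d²=18 ≤ ρ²=35; F_rep = 24·(3,3)/18² = (0.2222,0.2222)
F = F_att + ΣF_rep = (3.9382,-0.3517)
p' = p + 1/8·F = (5.4923,8.9560)

Fx=3.9382 Fy=-0.3517 x'=5.4923 y'=8.9560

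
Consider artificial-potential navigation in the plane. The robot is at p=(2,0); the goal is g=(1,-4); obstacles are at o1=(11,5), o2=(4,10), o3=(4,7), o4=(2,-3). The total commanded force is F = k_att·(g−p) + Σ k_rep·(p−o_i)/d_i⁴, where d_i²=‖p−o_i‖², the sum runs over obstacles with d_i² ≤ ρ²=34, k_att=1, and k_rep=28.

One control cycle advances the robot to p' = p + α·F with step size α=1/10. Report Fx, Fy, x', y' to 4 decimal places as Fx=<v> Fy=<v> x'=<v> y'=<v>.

Fx=-1.0000 Fy=-2.9630 x'=1.9000 y'=-0.2963

F_att = 1·(g−p) = 1·(-1,-4) = (-1.0000,-4.0000)
o1: d²=106 > ρ²=34 → inactive
o2: d²=104 > ρ²=34 → inactive
o3: d²=53 > ρ²=34 → inactive
o4: d²=9 ≤ ρ²=34; F_rep = 28·(0,3)/9² = (0.0000,1.0370)
F = F_att + ΣF_rep = (-1.0000,-2.9630)
p' = p + 1/10·F = (1.9000,-0.2963)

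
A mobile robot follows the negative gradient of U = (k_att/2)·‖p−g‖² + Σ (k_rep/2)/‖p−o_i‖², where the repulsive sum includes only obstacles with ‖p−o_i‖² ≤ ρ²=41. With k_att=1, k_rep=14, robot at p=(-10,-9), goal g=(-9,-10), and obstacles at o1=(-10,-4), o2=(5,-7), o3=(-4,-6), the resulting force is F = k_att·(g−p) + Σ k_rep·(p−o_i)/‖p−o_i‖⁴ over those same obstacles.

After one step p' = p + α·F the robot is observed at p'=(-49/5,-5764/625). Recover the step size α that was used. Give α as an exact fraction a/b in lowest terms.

F_att = 1·(g−p) = 1·(1,-1) = (1.0000,-1.0000)
o1: d²=25 ≤ ρ²=41; F_rep = 14·(0,-5)/25² = (0.0000,-0.1120)
o2: d²=229 > ρ²=41 → inactive
o3: d²=45 > ρ²=41 → inactive
F = F_att + ΣF_rep = (1.0000,-1.1120)
Δp = p'−p = (0.2000,-0.2224); α = Δx/Fx = (1/5) / (1) = 1/5
check: Δy/Fy = (-139/625) / (-139/125) = 1/5 ✓

α = 1/5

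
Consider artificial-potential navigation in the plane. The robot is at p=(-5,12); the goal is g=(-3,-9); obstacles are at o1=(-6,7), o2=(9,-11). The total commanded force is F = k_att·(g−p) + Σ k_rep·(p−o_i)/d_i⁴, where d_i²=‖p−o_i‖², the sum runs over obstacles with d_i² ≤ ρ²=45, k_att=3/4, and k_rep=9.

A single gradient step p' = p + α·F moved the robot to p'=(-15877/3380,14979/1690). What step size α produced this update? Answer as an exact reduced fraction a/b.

α = 1/5

F_att = 3/4·(g−p) = 3/4·(2,-21) = (1.5000,-15.7500)
o1: d²=26 ≤ ρ²=45; F_rep = 9·(1,5)/26² = (0.0133,0.0666)
o2: d²=725 > ρ²=45 → inactive
F = F_att + ΣF_rep = (1.5133,-15.6834)
Δp = p'−p = (0.3027,-3.1367); α = Δx/Fx = (1023/3380) / (1023/676) = 1/5
check: Δy/Fy = (-5301/1690) / (-5301/338) = 1/5 ✓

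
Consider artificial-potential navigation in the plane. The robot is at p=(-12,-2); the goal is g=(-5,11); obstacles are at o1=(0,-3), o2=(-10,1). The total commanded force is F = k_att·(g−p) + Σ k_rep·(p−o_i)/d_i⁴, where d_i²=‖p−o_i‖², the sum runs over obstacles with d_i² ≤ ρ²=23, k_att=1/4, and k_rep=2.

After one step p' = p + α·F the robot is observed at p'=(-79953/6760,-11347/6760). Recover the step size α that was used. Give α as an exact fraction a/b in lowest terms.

α = 1/10

F_att = 1/4·(g−p) = 1/4·(7,13) = (1.7500,3.2500)
o1: d²=145 > ρ²=23 → inactive
o2: d²=13 ≤ ρ²=23; F_rep = 2·(-2,-3)/13² = (-0.0237,-0.0355)
F = F_att + ΣF_rep = (1.7263,3.2145)
Δp = p'−p = (0.1726,0.3214); α = Δx/Fx = (1167/6760) / (1167/676) = 1/10
check: Δy/Fy = (2173/6760) / (2173/676) = 1/10 ✓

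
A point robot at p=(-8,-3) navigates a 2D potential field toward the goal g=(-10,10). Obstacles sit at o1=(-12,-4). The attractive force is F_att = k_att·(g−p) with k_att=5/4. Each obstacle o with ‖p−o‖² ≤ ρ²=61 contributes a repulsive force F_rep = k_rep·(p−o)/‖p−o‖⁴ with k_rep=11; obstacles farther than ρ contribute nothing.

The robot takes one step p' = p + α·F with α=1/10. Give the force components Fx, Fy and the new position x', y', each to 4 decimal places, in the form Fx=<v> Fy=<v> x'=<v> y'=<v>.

F_att = 5/4·(g−p) = 5/4·(-2,13) = (-2.5000,16.2500)
o1: d²=17 ≤ ρ²=61; F_rep = 11·(4,1)/17² = (0.1522,0.0381)
F = F_att + ΣF_rep = (-2.3478,16.2881)
p' = p + 1/10·F = (-8.2348,-1.3712)

Fx=-2.3478 Fy=16.2881 x'=-8.2348 y'=-1.3712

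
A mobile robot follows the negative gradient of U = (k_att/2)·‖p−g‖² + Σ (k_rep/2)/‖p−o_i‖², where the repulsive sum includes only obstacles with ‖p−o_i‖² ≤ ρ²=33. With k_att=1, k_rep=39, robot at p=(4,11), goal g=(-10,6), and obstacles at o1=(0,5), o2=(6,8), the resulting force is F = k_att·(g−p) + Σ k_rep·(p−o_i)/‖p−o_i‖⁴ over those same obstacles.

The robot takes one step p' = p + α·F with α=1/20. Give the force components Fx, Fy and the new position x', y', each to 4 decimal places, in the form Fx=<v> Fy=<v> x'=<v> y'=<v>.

Fx=-14.4615 Fy=-4.3077 x'=3.2769 y'=10.7846

F_att = 1·(g−p) = 1·(-14,-5) = (-14.0000,-5.0000)
o1: d²=52 > ρ²=33 → inactive
o2: d²=13 ≤ ρ²=33; F_rep = 39·(-2,3)/13² = (-0.4615,0.6923)
F = F_att + ΣF_rep = (-14.4615,-4.3077)
p' = p + 1/20·F = (3.2769,10.7846)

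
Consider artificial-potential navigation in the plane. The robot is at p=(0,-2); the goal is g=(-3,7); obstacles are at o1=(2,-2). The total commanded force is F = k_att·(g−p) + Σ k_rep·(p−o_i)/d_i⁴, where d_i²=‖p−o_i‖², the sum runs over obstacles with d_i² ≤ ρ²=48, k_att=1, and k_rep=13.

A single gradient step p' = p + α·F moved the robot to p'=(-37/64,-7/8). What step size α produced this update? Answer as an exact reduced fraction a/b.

F_att = 1·(g−p) = 1·(-3,9) = (-3.0000,9.0000)
o1: d²=4 ≤ ρ²=48; F_rep = 13·(-2,0)/4² = (-1.6250,0.0000)
F = F_att + ΣF_rep = (-4.6250,9.0000)
Δp = p'−p = (-0.5781,1.1250); α = Δx/Fx = (-37/64) / (-37/8) = 1/8
check: Δy/Fy = (9/8) / (9) = 1/8 ✓

α = 1/8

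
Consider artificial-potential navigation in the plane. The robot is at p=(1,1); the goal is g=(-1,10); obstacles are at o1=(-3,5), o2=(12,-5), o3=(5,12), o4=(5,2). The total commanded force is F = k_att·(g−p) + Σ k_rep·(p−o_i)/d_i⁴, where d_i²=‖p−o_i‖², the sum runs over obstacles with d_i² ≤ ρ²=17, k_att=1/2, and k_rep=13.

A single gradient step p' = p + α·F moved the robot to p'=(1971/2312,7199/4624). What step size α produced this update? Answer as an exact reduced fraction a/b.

F_att = 1/2·(g−p) = 1/2·(-2,9) = (-1.0000,4.5000)
o1: d²=32 > ρ²=17 → inactive
o2: d²=157 > ρ²=17 → inactive
o3: d²=137 > ρ²=17 → inactive
o4: d²=17 ≤ ρ²=17; F_rep = 13·(-4,-1)/17² = (-0.1799,-0.0450)
F = F_att + ΣF_rep = (-1.1799,4.4550)
Δp = p'−p = (-0.1475,0.5569); α = Δx/Fx = (-341/2312) / (-341/289) = 1/8
check: Δy/Fy = (2575/4624) / (2575/578) = 1/8 ✓

α = 1/8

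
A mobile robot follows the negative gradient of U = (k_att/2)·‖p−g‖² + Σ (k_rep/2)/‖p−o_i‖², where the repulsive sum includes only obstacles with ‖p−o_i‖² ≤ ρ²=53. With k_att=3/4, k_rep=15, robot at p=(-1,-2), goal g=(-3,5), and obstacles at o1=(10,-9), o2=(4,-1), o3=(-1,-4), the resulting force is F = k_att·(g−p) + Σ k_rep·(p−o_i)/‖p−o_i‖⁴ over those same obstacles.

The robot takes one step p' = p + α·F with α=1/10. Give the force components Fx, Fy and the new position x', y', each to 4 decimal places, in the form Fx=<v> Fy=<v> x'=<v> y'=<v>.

Fx=-1.6109 Fy=7.1028 x'=-1.1611 y'=-1.2897

F_att = 3/4·(g−p) = 3/4·(-2,7) = (-1.5000,5.2500)
o1: d²=170 > ρ²=53 → inactive
o2: d²=26 ≤ ρ²=53; F_rep = 15·(-5,-1)/26² = (-0.1109,-0.0222)
o3: d²=4 ≤ ρ²=53; F_rep = 15·(0,2)/4² = (0.0000,1.8750)
F = F_att + ΣF_rep = (-1.6109,7.1028)
p' = p + 1/10·F = (-1.1611,-1.2897)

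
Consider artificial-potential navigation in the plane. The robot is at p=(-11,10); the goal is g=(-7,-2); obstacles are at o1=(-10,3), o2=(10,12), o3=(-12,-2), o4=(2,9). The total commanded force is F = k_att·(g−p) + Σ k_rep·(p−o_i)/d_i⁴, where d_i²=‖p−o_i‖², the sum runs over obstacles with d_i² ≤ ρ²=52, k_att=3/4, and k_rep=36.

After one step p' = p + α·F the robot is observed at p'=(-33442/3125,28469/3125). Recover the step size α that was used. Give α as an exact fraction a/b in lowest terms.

F_att = 3/4·(g−p) = 3/4·(4,-12) = (3.0000,-9.0000)
o1: d²=50 ≤ ρ²=52; F_rep = 36·(-1,7)/50² = (-0.0144,0.1008)
o2: d²=445 > ρ²=52 → inactive
o3: d²=145 > ρ²=52 → inactive
o4: d²=170 > ρ²=52 → inactive
F = F_att + ΣF_rep = (2.9856,-8.8992)
Δp = p'−p = (0.2986,-0.8899); α = Δx/Fx = (933/3125) / (1866/625) = 1/10
check: Δy/Fy = (-2781/3125) / (-5562/625) = 1/10 ✓

α = 1/10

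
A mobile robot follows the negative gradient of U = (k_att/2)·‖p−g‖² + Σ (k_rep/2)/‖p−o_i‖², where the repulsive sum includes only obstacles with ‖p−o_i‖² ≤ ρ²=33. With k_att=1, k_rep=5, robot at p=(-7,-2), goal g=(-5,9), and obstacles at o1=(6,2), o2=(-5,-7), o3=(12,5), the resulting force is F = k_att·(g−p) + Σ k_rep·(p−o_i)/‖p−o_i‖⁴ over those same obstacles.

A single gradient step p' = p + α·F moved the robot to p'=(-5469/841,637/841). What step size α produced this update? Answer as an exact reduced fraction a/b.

α = 1/4

F_att = 1·(g−p) = 1·(2,11) = (2.0000,11.0000)
o1: d²=185 > ρ²=33 → inactive
o2: d²=29 ≤ ρ²=33; F_rep = 5·(-2,5)/29² = (-0.0119,0.0297)
o3: d²=410 > ρ²=33 → inactive
F = F_att + ΣF_rep = (1.9881,11.0297)
Δp = p'−p = (0.4970,2.7574); α = Δx/Fx = (418/841) / (1672/841) = 1/4
check: Δy/Fy = (2319/841) / (9276/841) = 1/4 ✓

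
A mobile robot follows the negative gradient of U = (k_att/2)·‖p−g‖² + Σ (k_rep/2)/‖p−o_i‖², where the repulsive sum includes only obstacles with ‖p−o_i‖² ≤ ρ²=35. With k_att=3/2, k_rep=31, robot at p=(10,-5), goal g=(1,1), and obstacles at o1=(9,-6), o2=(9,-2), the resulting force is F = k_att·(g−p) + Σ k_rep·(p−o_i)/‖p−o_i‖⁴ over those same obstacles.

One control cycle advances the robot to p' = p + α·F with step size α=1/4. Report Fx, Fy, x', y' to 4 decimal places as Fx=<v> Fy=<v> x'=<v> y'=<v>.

Fx=-5.4400 Fy=15.8200 x'=8.6400 y'=-1.0450

F_att = 3/2·(g−p) = 3/2·(-9,6) = (-13.5000,9.0000)
o1: d²=2 ≤ ρ²=35; F_rep = 31·(1,1)/2² = (7.7500,7.7500)
o2: d²=10 ≤ ρ²=35; F_rep = 31·(1,-3)/10² = (0.3100,-0.9300)
F = F_att + ΣF_rep = (-5.4400,15.8200)
p' = p + 1/4·F = (8.6400,-1.0450)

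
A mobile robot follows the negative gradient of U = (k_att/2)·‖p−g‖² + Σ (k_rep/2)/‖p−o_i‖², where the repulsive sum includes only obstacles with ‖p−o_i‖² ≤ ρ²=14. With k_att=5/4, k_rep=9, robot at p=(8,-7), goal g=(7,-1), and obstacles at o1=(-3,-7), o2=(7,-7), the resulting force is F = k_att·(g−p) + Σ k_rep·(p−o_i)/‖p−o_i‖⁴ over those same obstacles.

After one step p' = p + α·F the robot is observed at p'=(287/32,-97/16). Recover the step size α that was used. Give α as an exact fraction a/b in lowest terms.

F_att = 5/4·(g−p) = 5/4·(-1,6) = (-1.2500,7.5000)
o1: d²=121 > ρ²=14 → inactive
o2: d²=1 ≤ ρ²=14; F_rep = 9·(1,0)/1² = (9.0000,0.0000)
F = F_att + ΣF_rep = (7.7500,7.5000)
Δp = p'−p = (0.9688,0.9375); α = Δx/Fx = (31/32) / (31/4) = 1/8
check: Δy/Fy = (15/16) / (15/2) = 1/8 ✓

α = 1/8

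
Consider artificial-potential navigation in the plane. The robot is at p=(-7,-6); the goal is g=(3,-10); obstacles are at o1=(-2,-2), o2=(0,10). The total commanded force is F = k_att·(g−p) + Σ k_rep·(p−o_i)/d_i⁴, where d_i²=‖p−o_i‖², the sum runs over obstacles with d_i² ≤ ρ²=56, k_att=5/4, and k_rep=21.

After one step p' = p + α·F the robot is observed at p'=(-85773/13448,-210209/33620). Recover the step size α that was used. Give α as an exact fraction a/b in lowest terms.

F_att = 5/4·(g−p) = 5/4·(10,-4) = (12.5000,-5.0000)
o1: d²=41 ≤ ρ²=56; F_rep = 21·(-5,-4)/41² = (-0.0625,-0.0500)
o2: d²=305 > ρ²=56 → inactive
F = F_att + ΣF_rep = (12.4375,-5.0500)
Δp = p'−p = (0.6219,-0.2525); α = Δx/Fx = (8363/13448) / (41815/3362) = 1/20
check: Δy/Fy = (-8489/33620) / (-8489/1681) = 1/20 ✓

α = 1/20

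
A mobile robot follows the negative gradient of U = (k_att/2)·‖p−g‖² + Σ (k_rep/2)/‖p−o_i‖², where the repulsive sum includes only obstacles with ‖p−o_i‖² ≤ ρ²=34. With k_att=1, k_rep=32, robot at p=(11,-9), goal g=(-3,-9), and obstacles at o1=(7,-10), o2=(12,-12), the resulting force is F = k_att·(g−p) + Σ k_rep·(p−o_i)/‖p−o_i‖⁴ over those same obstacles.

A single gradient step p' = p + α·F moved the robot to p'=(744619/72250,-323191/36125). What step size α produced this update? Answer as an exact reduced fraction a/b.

α = 1/20

F_att = 1·(g−p) = 1·(-14,0) = (-14.0000,0.0000)
o1: d²=17 ≤ ρ²=34; F_rep = 32·(4,1)/17² = (0.4429,0.1107)
o2: d²=10 ≤ ρ²=34; F_rep = 32·(-1,3)/10² = (-0.3200,0.9600)
F = F_att + ΣF_rep = (-13.8771,1.0707)
Δp = p'−p = (-0.6939,0.0535); α = Δx/Fx = (-50131/72250) / (-100262/7225) = 1/20
check: Δy/Fy = (1934/36125) / (7736/7225) = 1/20 ✓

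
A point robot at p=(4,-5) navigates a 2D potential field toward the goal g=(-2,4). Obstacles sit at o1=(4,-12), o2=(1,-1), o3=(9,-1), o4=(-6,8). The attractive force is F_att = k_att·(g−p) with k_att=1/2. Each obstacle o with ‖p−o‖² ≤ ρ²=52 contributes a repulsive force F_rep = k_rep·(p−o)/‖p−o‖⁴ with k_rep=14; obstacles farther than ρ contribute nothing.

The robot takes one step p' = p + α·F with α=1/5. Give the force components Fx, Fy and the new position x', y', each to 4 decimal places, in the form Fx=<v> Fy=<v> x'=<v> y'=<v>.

F_att = 1/2·(g−p) = 1/2·(-6,9) = (-3.0000,4.5000)
o1: d²=49 ≤ ρ²=52; F_rep = 14·(0,7)/49² = (0.0000,0.0408)
o2: d²=25 ≤ ρ²=52; F_rep = 14·(3,-4)/25² = (0.0672,-0.0896)
o3: d²=41 ≤ ρ²=52; F_rep = 14·(-5,-4)/41² = (-0.0416,-0.0333)
o4: d²=269 > ρ²=52 → inactive
F = F_att + ΣF_rep = (-2.9744,4.4179)
p' = p + 1/5·F = (3.4051,-4.1164)

Fx=-2.9744 Fy=4.4179 x'=3.4051 y'=-4.1164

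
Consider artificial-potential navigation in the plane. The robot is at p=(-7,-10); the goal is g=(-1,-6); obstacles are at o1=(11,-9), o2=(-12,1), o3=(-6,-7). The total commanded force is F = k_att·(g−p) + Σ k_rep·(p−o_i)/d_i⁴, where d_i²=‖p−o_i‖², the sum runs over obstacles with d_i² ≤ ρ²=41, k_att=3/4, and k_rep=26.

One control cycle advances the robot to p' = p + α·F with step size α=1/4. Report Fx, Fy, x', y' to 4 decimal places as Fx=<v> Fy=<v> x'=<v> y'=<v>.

F_att = 3/4·(g−p) = 3/4·(6,4) = (4.5000,3.0000)
o1: d²=325 > ρ²=41 → inactive
o2: d²=146 > ρ²=41 → inactive
o3: d²=10 ≤ ρ²=41; F_rep = 26·(-1,-3)/10² = (-0.2600,-0.7800)
F = F_att + ΣF_rep = (4.2400,2.2200)
p' = p + 1/4·F = (-5.9400,-9.4450)

Fx=4.2400 Fy=2.2200 x'=-5.9400 y'=-9.4450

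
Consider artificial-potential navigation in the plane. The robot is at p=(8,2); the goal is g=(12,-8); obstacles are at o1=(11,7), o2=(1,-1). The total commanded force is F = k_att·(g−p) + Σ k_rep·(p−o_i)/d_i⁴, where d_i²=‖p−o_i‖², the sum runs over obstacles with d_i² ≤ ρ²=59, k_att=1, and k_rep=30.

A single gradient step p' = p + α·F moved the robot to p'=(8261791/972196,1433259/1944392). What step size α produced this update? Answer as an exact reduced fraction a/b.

F_att = 1·(g−p) = 1·(4,-10) = (4.0000,-10.0000)
o1: d²=34 ≤ ρ²=59; F_rep = 30·(-3,-5)/34² = (-0.0779,-0.1298)
o2: d²=58 ≤ ρ²=59; F_rep = 30·(7,3)/58² = (0.0624,0.0268)
F = F_att + ΣF_rep = (3.9846,-10.1030)
Δp = p'−p = (0.4981,-1.2629); α = Δx/Fx = (484223/972196) / (968446/243049) = 1/8
check: Δy/Fy = (-2455525/1944392) / (-2455525/243049) = 1/8 ✓

α = 1/8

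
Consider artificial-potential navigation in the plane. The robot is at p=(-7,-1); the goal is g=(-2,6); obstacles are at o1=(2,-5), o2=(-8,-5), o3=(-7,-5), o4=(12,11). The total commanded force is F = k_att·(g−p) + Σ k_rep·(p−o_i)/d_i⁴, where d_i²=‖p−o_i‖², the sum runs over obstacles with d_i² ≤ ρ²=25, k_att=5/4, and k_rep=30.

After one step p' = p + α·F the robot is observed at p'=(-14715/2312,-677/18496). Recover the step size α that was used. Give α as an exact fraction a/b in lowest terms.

F_att = 5/4·(g−p) = 5/4·(5,7) = (6.2500,8.7500)
o1: d²=97 > ρ²=25 → inactive
o2: d²=17 ≤ ρ²=25; F_rep = 30·(1,4)/17² = (0.1038,0.4152)
o3: d²=16 ≤ ρ²=25; F_rep = 30·(0,4)/16² = (0.0000,0.4688)
o4: d²=505 > ρ²=25 → inactive
F = F_att + ΣF_rep = (6.3538,9.6340)
Δp = p'−p = (0.6354,0.9634); α = Δx/Fx = (1469/2312) / (7345/1156) = 1/10
check: Δy/Fy = (17819/18496) / (89095/9248) = 1/10 ✓

α = 1/10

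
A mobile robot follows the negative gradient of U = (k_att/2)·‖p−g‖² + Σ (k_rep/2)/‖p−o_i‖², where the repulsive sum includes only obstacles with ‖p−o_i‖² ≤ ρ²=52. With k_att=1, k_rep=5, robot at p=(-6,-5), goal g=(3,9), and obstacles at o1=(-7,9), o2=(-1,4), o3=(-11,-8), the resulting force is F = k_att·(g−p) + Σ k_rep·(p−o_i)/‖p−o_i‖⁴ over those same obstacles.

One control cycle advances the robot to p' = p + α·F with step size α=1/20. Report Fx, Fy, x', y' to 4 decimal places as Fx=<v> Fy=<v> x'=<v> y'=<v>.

Fx=9.0216 Fy=14.0130 x'=-5.5489 y'=-4.2994

F_att = 1·(g−p) = 1·(9,14) = (9.0000,14.0000)
o1: d²=197 > ρ²=52 → inactive
o2: d²=106 > ρ²=52 → inactive
o3: d²=34 ≤ ρ²=52; F_rep = 5·(5,3)/34² = (0.0216,0.0130)
F = F_att + ΣF_rep = (9.0216,14.0130)
p' = p + 1/20·F = (-5.5489,-4.2994)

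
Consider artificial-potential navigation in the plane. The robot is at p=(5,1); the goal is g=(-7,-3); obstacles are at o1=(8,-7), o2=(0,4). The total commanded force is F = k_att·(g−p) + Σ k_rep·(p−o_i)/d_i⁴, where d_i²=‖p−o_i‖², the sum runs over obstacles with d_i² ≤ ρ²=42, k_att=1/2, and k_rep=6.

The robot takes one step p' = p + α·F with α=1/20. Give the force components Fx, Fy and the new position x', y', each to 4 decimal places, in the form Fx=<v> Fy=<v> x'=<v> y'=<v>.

F_att = 1/2·(g−p) = 1/2·(-12,-4) = (-6.0000,-2.0000)
o1: d²=73 > ρ²=42 → inactive
o2: d²=34 ≤ ρ²=42; F_rep = 6·(5,-3)/34² = (0.0260,-0.0156)
F = F_att + ΣF_rep = (-5.9740,-2.0156)
p' = p + 1/20·F = (4.7013,0.8992)

Fx=-5.9740 Fy=-2.0156 x'=4.7013 y'=0.8992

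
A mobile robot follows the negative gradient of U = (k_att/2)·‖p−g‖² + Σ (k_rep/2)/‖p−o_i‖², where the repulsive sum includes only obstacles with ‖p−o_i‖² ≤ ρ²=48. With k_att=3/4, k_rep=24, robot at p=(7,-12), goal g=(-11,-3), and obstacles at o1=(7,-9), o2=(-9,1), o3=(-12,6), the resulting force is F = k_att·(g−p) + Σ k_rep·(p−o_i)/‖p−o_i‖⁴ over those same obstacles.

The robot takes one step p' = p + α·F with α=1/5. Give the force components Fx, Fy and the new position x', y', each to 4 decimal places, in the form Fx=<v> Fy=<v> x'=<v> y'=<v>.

Fx=-13.5000 Fy=5.8611 x'=4.3000 y'=-10.8278

F_att = 3/4·(g−p) = 3/4·(-18,9) = (-13.5000,6.7500)
o1: d²=9 ≤ ρ²=48; F_rep = 24·(0,-3)/9² = (0.0000,-0.8889)
o2: d²=425 > ρ²=48 → inactive
o3: d²=685 > ρ²=48 → inactive
F = F_att + ΣF_rep = (-13.5000,5.8611)
p' = p + 1/5·F = (4.3000,-10.8278)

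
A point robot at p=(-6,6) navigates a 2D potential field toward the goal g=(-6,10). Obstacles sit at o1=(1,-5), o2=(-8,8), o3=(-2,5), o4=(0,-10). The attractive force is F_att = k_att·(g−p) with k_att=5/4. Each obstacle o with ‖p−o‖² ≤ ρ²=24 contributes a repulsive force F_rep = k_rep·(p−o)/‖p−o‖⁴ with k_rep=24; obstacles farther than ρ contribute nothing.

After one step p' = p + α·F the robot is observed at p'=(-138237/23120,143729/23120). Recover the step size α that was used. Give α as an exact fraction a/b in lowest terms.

α = 1/20

F_att = 5/4·(g−p) = 5/4·(0,4) = (0.0000,5.0000)
o1: d²=170 > ρ²=24 → inactive
o2: d²=8 ≤ ρ²=24; F_rep = 24·(2,-2)/8² = (0.7500,-0.7500)
o3: d²=17 ≤ ρ²=24; F_rep = 24·(-4,1)/17² = (-0.3322,0.0830)
o4: d²=292 > ρ²=24 → inactive
F = F_att + ΣF_rep = (0.4178,4.3330)
Δp = p'−p = (0.0209,0.2167); α = Δx/Fx = (483/23120) / (483/1156) = 1/20
check: Δy/Fy = (5009/23120) / (5009/1156) = 1/20 ✓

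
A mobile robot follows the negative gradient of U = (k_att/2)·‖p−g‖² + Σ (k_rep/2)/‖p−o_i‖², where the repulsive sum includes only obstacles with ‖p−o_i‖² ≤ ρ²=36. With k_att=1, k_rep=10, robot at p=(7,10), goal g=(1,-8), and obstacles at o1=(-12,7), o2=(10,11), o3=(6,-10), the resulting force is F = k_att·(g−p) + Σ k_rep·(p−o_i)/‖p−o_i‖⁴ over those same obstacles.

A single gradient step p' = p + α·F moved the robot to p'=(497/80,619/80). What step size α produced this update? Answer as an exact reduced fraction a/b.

F_att = 1·(g−p) = 1·(-6,-18) = (-6.0000,-18.0000)
o1: d²=370 > ρ²=36 → inactive
o2: d²=10 ≤ ρ²=36; F_rep = 10·(-3,-1)/10² = (-0.3000,-0.1000)
o3: d²=401 > ρ²=36 → inactive
F = F_att + ΣF_rep = (-6.3000,-18.1000)
Δp = p'−p = (-0.7875,-2.2625); α = Δx/Fx = (-63/80) / (-63/10) = 1/8
check: Δy/Fy = (-181/80) / (-181/10) = 1/8 ✓

α = 1/8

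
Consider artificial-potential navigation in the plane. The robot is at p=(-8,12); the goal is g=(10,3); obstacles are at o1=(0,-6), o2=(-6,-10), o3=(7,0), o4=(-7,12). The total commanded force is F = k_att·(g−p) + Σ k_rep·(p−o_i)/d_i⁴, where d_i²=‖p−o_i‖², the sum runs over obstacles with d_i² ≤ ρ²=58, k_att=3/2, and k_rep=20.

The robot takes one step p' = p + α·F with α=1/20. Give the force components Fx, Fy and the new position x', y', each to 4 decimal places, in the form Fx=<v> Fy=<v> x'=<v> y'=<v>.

F_att = 3/2·(g−p) = 3/2·(18,-9) = (27.0000,-13.5000)
o1: d²=388 > ρ²=58 → inactive
o2: d²=488 > ρ²=58 → inactive
o3: d²=369 > ρ²=58 → inactive
o4: d²=1 ≤ ρ²=58; F_rep = 20·(-1,0)/1² = (-20.0000,0.0000)
F = F_att + ΣF_rep = (7.0000,-13.5000)
p' = p + 1/20·F = (-7.6500,11.3250)

Fx=7.0000 Fy=-13.5000 x'=-7.6500 y'=11.3250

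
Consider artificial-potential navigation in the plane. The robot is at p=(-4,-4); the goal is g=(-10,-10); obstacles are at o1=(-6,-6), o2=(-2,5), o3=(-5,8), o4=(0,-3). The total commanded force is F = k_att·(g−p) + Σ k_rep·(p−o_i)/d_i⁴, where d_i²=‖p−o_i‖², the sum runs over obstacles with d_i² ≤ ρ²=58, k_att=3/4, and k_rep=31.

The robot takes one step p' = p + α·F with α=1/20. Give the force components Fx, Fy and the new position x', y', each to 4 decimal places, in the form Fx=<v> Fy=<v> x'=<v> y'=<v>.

Fx=-3.9603 Fy=-3.6385 x'=-4.1980 y'=-4.1819

F_att = 3/4·(g−p) = 3/4·(-6,-6) = (-4.5000,-4.5000)
o1: d²=8 ≤ ρ²=58; F_rep = 31·(2,2)/8² = (0.9688,0.9688)
o2: d²=85 > ρ²=58 → inactive
o3: d²=145 > ρ²=58 → inactive
o4: d²=17 ≤ ρ²=58; F_rep = 31·(-4,-1)/17² = (-0.4291,-0.1073)
F = F_att + ΣF_rep = (-3.9603,-3.6385)
p' = p + 1/20·F = (-4.1980,-4.1819)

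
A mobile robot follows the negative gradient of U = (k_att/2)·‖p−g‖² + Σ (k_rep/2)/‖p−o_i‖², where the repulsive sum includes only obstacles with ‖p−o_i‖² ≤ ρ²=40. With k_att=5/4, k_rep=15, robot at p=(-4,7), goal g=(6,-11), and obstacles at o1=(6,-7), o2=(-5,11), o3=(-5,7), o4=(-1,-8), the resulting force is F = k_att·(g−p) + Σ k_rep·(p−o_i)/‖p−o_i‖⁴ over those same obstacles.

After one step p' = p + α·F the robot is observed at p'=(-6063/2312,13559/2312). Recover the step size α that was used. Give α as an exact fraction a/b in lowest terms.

F_att = 5/4·(g−p) = 5/4·(10,-18) = (12.5000,-22.5000)
o1: d²=296 > ρ²=40 → inactive
o2: d²=17 ≤ ρ²=40; F_rep = 15·(1,-4)/17² = (0.0519,-0.2076)
o3: d²=1 ≤ ρ²=40; F_rep = 15·(1,0)/1² = (15.0000,0.0000)
o4: d²=234 > ρ²=40 → inactive
F = F_att + ΣF_rep = (27.5519,-22.7076)
Δp = p'−p = (1.3776,-1.1354); α = Δx/Fx = (3185/2312) / (15925/578) = 1/20
check: Δy/Fy = (-2625/2312) / (-13125/578) = 1/20 ✓

α = 1/20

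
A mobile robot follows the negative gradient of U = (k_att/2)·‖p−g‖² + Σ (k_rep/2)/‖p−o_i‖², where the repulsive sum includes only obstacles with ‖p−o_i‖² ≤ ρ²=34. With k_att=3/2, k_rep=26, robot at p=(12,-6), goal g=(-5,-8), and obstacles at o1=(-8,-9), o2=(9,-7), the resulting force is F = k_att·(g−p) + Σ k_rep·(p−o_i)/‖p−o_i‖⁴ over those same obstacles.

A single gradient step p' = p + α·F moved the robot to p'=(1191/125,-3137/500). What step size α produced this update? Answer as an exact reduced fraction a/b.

F_att = 3/2·(g−p) = 3/2·(-17,-2) = (-25.5000,-3.0000)
o1: d²=409 > ρ²=34 → inactive
o2: d²=10 ≤ ρ²=34; F_rep = 26·(3,1)/10² = (0.7800,0.2600)
F = F_att + ΣF_rep = (-24.7200,-2.7400)
Δp = p'−p = (-2.4720,-0.2740); α = Δx/Fx = (-309/125) / (-618/25) = 1/10
check: Δy/Fy = (-137/500) / (-137/50) = 1/10 ✓

α = 1/10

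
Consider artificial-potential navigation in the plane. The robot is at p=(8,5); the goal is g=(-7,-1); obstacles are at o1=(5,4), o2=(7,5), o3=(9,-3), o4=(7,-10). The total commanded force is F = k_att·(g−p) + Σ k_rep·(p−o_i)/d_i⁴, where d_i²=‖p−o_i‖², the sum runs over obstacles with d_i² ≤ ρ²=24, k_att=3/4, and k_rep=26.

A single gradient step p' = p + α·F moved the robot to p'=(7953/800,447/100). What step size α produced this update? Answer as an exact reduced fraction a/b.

α = 1/8

F_att = 3/4·(g−p) = 3/4·(-15,-6) = (-11.2500,-4.5000)
o1: d²=10 ≤ ρ²=24; F_rep = 26·(3,1)/10² = (0.7800,0.2600)
o2: d²=1 ≤ ρ²=24; F_rep = 26·(1,0)/1² = (26.0000,0.0000)
o3: d²=65 > ρ²=24 → inactive
o4: d²=226 > ρ²=24 → inactive
F = F_att + ΣF_rep = (15.5300,-4.2400)
Δp = p'−p = (1.9412,-0.5300); α = Δx/Fx = (1553/800) / (1553/100) = 1/8
check: Δy/Fy = (-53/100) / (-106/25) = 1/8 ✓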